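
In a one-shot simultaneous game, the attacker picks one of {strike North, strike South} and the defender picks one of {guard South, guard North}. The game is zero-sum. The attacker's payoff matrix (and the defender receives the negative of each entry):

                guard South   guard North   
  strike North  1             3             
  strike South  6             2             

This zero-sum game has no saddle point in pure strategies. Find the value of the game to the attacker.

In a mixed equilibrium the attacker is indifferent between strike North and strike South; this condition fixes q.
  the attacker's expected payoff from strike North: q·1 + (1−q)·3 = -2q + 3
  the attacker's expected payoff from strike South: q·6 + (1−q)·2 = 4q + 2
  -2q + 3 = 4q + 2  ⇒  -6q = -1  ⇒  q = 1/6.
The value is the attacker's expected payoff against this mix (using strike North): (1/6)·1 + (5/6)·3 = 8/3.

v = 8/3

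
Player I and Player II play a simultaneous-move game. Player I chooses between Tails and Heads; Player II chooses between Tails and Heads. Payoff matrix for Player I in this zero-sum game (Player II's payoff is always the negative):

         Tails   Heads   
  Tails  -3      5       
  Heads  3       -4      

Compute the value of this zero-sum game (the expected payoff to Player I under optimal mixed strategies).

For Player I to be willing to mix, Player I must be indifferent between Tails and Heads, which pins down Player II's mix.
  Player I's expected payoff from Tails: q·(-3) + (1−q)·5 = -8q + 5
  Player I's expected payoff from Heads: q·3 + (1−q)·(-4) = 7q - 4
  -8q + 5 = 7q - 4  ⇒  -15q = -9  ⇒  q = 3/5.
The value is Player I's expected payoff against this mix (using Tails): (3/5)·(-3) + (2/5)·5 = 1/5.

v = 1/5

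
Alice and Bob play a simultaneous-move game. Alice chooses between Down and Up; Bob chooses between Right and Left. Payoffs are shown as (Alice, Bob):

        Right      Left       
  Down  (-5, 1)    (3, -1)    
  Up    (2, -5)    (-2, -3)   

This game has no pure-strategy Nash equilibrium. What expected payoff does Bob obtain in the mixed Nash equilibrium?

-2

Bob's indifference between Right and Left determines Alice's mixing probability p:
  Bob's expected payoff from Right: p·1 + (1−p)·(-5) = 6p - 5
  Bob's expected payoff from Left: p·(-1) + (1−p)·(-3) = 2p - 3
  6p - 5 = 2p - 3  ⇒  4p = 2  ⇒  p = 1/2.
At equilibrium Bob is indifferent across columns, so Bob's payoff equals the payoff from Right: (1/2)·1 + (1/2)·(-5) = -2.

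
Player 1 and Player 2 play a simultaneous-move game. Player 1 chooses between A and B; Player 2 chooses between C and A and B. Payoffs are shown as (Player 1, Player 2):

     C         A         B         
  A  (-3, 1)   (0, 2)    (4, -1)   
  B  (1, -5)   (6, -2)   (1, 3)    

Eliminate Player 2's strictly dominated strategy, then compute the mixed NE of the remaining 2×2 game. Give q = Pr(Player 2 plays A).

Player 2's strategy C is strictly dominated by A: 2 > 1 and -2 > -5. Eliminate C.
In a mixed equilibrium Player 1 is indifferent between A and B; this condition fixes q.
  Player 1's payoff to A: q·0 + (1−q)·4 = -4q + 4
  Player 1's payoff to B: q·6 + (1−q)·1 = 5q + 1
  -4q + 4 = 5q + 1  ⇒  -9q = -3  ⇒  q = 1/3.

q = 1/3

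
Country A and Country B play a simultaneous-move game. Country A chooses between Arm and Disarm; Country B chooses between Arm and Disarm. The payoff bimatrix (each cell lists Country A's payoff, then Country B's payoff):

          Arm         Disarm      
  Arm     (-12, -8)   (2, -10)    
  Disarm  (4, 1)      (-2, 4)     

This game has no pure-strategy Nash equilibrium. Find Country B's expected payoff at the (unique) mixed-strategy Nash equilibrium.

-22/5

For Country B to be willing to mix, Country B must be indifferent between Arm and Disarm, which pins down Country A's mix.
  Country B's payoff from Arm: p·(-8) + (1−p)·1 = -9p + 1
  Country B's payoff from Disarm: p·(-10) + (1−p)·4 = -14p + 4
  -9p + 1 = -14p + 4  ⇒  5p = 3  ⇒  p = 3/5.
At equilibrium Country B is indifferent across columns, so Country B's payoff equals the payoff from Arm: (3/5)·(-8) + (2/5)·1 = -22/5.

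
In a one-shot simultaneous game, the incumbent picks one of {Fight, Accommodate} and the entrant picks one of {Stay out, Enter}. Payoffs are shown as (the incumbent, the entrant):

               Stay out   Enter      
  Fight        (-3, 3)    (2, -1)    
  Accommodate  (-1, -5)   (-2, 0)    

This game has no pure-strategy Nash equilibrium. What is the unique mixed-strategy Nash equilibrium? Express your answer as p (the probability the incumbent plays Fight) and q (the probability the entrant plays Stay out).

p = 5/9, q = 2/3

In a mixed equilibrium the entrant is indifferent between Stay out and Enter; this condition fixes p.
  the entrant's payoff from Stay out: p·3 + (1−p)·(-5) = 8p - 5
  the entrant's payoff from Enter: p·(-1) + (1−p)·0 = -p
  8p - 5 = -p  ⇒  9p = 5  ⇒  p = 5/9.
Set the incumbent's expected payoff from Fight equal to that from Accommodate:
  the incumbent's expected payoff from Fight: q·(-3) + (1−q)·2 = -5q + 2
  the incumbent's expected payoff from Accommodate: q·(-1) + (1−q)·(-2) = q - 2
  -5q + 2 = q - 2  ⇒  -6q = -4  ⇒  q = 2/3.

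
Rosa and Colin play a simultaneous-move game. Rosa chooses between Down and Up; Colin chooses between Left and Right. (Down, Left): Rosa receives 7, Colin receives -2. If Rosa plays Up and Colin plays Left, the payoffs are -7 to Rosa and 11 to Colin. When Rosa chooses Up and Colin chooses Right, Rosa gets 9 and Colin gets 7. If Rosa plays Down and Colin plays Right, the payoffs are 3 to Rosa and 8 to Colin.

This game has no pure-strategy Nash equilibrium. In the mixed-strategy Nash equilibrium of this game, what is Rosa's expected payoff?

Set Rosa's expected payoff from Down equal to that from Up:
  Rosa's expected payoff from Down: q·7 + (1−q)·3 = 4q + 3
  Rosa's expected payoff from Up: q·(-7) + (1−q)·9 = -16q + 9
  4q + 3 = -16q + 9  ⇒  20q = 6  ⇒  q = 3/10.
At equilibrium Rosa is indifferent across rows, so Rosa's payoff equals the payoff from Down: (3/10)·7 + (7/10)·3 = 21/5.

21/5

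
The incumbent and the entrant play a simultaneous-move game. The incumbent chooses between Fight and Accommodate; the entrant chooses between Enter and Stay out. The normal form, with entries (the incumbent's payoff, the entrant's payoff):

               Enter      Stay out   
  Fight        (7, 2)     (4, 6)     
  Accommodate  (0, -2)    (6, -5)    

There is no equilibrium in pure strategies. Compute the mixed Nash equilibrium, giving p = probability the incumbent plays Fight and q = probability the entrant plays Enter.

The incumbent's mix must leave the entrant indifferent between Enter and Stay out.
  the entrant's expected payoff from Enter: p·2 + (1−p)·(-2) = 4p - 2
  the entrant's expected payoff from Stay out: p·6 + (1−p)·(-5) = 11p - 5
  4p - 2 = 11p - 5  ⇒  -7p = -3  ⇒  p = 3/7.
Set the incumbent's expected payoff from Fight equal to that from Accommodate:
  the incumbent's expected payoff from Fight: q·7 + (1−q)·4 = 3q + 4
  the incumbent's expected payoff from Accommodate: q·0 + (1−q)·6 = -6q + 6
  3q + 4 = -6q + 6  ⇒  9q = 2  ⇒  q = 2/9.

p = 3/7, q = 2/9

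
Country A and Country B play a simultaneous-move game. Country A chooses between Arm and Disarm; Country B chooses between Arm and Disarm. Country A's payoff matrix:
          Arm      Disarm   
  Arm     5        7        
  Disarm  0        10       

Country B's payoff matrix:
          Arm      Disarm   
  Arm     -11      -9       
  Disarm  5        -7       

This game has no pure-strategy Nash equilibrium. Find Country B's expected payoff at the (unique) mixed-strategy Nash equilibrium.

In a mixed equilibrium Country B is indifferent between Arm and Disarm; this condition fixes p.
  Country B's payoff from Arm: p·(-11) + (1−p)·5 = -16p + 5
  Country B's payoff from Disarm: p·(-9) + (1−p)·(-7) = -2p - 7
  -16p + 5 = -2p - 7  ⇒  -14p = -12  ⇒  p = 6/7.
At equilibrium Country B is indifferent across columns, so Country B's payoff equals the payoff from Arm: (6/7)·(-11) + (1/7)·5 = -61/7.

-61/7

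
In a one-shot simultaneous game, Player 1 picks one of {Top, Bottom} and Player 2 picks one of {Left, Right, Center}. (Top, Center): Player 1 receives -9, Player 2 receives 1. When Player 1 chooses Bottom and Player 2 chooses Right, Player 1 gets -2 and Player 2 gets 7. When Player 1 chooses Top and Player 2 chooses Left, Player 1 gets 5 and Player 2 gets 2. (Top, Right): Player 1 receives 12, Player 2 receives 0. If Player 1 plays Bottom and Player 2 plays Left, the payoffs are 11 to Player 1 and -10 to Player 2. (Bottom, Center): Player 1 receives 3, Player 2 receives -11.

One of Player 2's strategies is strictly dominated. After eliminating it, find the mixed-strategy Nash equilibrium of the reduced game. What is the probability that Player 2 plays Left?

Player 2's strategy Center is strictly dominated by Left: 2 > 1 and -10 > -11. Eliminate Center.
Player 2's mix must leave Player 1 indifferent between Top and Bottom.
  Player 1's payoff from Top: q·5 + (1−q)·12 = -7q + 12
  Player 1's payoff from Bottom: q·11 + (1−q)·(-2) = 13q - 2
  -7q + 12 = 13q - 2  ⇒  -20q = -14  ⇒  q = 7/10.

q = 7/10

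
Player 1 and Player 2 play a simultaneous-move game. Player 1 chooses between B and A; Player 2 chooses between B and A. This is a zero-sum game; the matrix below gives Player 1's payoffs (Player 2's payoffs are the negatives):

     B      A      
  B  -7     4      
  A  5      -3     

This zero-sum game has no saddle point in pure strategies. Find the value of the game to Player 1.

In a mixed equilibrium Player 1 is indifferent between B and A; this condition fixes q.
  Player 1's payoff to B: q·(-7) + (1−q)·4 = -11q + 4
  Player 1's payoff to A: q·5 + (1−q)·(-3) = 8q - 3
  -11q + 4 = 8q - 3  ⇒  -19q = -7  ⇒  q = 7/19.
The value is Player 1's expected payoff against this mix (using B): (7/19)·(-7) + (12/19)·4 = -1/19.

v = -1/19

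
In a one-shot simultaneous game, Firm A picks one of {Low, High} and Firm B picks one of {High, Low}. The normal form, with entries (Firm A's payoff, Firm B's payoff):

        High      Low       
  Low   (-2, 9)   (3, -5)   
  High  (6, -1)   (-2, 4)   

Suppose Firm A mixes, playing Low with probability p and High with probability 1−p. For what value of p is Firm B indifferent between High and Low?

p = 5/19

In a mixed equilibrium Firm B is indifferent between High and Low; this condition fixes p.
  Firm B's payoff to High: p·9 + (1−p)·(-1) = 10p - 1
  Firm B's payoff to Low: p·(-5) + (1−p)·4 = -9p + 4
  10p - 1 = -9p + 4  ⇒  19p = 5  ⇒  p = 5/19.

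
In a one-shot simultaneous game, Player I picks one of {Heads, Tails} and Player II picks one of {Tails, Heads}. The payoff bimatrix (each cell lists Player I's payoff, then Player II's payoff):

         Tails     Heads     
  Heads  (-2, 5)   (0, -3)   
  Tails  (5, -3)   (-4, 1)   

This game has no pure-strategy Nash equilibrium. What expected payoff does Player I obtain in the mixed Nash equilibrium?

-8/11

In a mixed equilibrium Player I is indifferent between Heads and Tails; this condition fixes q.
  Player I's expected payoff from Heads: q·(-2) + (1−q)·0 = -2q
  Player I's expected payoff from Tails: q·5 + (1−q)·(-4) = 9q - 4
  -2q = 9q - 4  ⇒  -11q = -4  ⇒  q = 4/11.
At equilibrium Player I is indifferent across rows, so Player I's payoff equals the payoff from Heads: (4/11)·(-2) + (7/11)·0 = -8/11.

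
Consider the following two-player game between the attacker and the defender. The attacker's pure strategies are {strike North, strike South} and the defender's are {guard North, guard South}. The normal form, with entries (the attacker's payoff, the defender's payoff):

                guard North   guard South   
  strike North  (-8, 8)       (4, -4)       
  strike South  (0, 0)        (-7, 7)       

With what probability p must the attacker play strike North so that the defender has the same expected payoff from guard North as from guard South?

p = 7/19

Set the defender's expected payoff from guard North equal to that from guard South:
  the defender's payoff from guard North: p·8 + (1−p)·0 = 8p
  the defender's payoff from guard South: p·(-4) + (1−p)·7 = -11p + 7
  8p = -11p + 7  ⇒  19p = 7  ⇒  p = 7/19.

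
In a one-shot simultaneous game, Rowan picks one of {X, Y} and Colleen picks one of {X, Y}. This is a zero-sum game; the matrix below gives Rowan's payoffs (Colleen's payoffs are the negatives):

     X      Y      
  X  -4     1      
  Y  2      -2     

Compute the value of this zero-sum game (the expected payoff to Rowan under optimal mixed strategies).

Set Rowan's expected payoff from X equal to that from Y:
  Rowan's payoff to X: q·(-4) + (1−q)·1 = -5q + 1
  Rowan's payoff to Y: q·2 + (1−q)·(-2) = 4q - 2
  -5q + 1 = 4q - 2  ⇒  -9q = -3  ⇒  q = 1/3.
The value is Rowan's expected payoff against this mix (using X): (1/3)·(-4) + (2/3)·1 = -2/3.

v = -2/3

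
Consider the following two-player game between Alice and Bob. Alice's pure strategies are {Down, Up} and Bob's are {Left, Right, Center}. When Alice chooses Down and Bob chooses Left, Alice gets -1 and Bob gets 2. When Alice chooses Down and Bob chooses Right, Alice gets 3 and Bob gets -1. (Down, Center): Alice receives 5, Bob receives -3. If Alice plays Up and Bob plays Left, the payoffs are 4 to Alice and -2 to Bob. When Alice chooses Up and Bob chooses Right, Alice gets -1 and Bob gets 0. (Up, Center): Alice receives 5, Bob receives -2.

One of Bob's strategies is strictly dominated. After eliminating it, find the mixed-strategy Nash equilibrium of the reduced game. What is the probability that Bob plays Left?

q = 4/9

Bob's strategy Center is strictly dominated by Right: -1 > -3 and 0 > -2. Eliminate Center.
In a mixed equilibrium Alice is indifferent between Down and Up; this condition fixes q.
  Alice's payoff from Down: q·(-1) + (1−q)·3 = -4q + 3
  Alice's payoff from Up: q·4 + (1−q)·(-1) = 5q - 1
  -4q + 3 = 5q - 1  ⇒  -9q = -4  ⇒  q = 4/9.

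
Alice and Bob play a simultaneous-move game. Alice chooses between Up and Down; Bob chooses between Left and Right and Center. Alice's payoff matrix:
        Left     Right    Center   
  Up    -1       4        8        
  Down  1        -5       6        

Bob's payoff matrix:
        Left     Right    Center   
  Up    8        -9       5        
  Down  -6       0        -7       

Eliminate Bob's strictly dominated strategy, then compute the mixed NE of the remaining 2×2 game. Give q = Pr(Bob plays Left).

q = 9/11

Bob's strategy Center is strictly dominated by Left: 8 > 5 and -6 > -7. Eliminate Center.
Set Alice's expected payoff from Up equal to that from Down:
  Alice's payoff from Up: q·(-1) + (1−q)·4 = -5q + 4
  Alice's payoff from Down: q·1 + (1−q)·(-5) = 6q - 5
  -5q + 4 = 6q - 5  ⇒  -11q = -9  ⇒  q = 9/11.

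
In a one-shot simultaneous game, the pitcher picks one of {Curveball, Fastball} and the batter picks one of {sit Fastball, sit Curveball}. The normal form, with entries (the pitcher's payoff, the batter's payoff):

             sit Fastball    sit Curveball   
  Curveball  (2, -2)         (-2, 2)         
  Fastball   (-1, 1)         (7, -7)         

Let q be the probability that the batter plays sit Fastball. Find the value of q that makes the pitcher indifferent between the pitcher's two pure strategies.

q = 3/4

For the pitcher to be willing to mix, the pitcher must be indifferent between Curveball and Fastball, which pins down the batter's mix.
  the pitcher's payoff from Curveball: q·2 + (1−q)·(-2) = 4q - 2
  the pitcher's payoff from Fastball: q·(-1) + (1−q)·7 = -8q + 7
  4q - 2 = -8q + 7  ⇒  12q = 9  ⇒  q = 3/4.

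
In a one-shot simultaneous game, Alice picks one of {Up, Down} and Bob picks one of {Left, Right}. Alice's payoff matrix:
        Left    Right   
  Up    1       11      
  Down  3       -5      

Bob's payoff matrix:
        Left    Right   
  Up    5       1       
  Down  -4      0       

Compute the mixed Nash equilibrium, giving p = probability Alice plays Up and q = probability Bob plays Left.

In a mixed equilibrium Bob is indifferent between Left and Right; this condition fixes p.
  Bob's expected payoff from Left: p·5 + (1−p)·(-4) = 9p - 4
  Bob's expected payoff from Right: p·1 + (1−p)·0 = p
  9p - 4 = p  ⇒  8p = 4  ⇒  p = 1/2.
Set Alice's expected payoff from Up equal to that from Down:
  Alice's payoff to Up: q·1 + (1−q)·11 = -10q + 11
  Alice's payoff to Down: q·3 + (1−q)·(-5) = 8q - 5
  -10q + 11 = 8q - 5  ⇒  -18q = -16  ⇒  q = 8/9.

p = 1/2, q = 8/9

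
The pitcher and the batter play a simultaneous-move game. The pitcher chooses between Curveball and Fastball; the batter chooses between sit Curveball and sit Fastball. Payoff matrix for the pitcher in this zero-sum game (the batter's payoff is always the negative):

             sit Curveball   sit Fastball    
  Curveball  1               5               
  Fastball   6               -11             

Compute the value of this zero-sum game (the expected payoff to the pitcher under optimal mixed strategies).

The pitcher's indifference between Curveball and Fastball determines the batter's mixing probability q:
  the pitcher's payoff to Curveball: q·1 + (1−q)·5 = -4q + 5
  the pitcher's payoff to Fastball: q·6 + (1−q)·(-11) = 17q - 11
  -4q + 5 = 17q - 11  ⇒  -21q = -16  ⇒  q = 16/21.
The value is the pitcher's expected payoff against this mix (using Curveball): (16/21)·1 + (5/21)·5 = 41/21.

v = 41/21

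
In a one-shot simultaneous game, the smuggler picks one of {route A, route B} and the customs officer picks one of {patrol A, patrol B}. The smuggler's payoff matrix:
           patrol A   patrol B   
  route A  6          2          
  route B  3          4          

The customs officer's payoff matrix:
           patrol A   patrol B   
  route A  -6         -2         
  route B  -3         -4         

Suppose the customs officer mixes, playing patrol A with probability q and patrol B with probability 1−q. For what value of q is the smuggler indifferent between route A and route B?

In a mixed equilibrium the smuggler is indifferent between route A and route B; this condition fixes q.
  the smuggler's expected payoff from route A: q·6 + (1−q)·2 = 4q + 2
  the smuggler's expected payoff from route B: q·3 + (1−q)·4 = -q + 4
  4q + 2 = -q + 4  ⇒  5q = 2  ⇒  q = 2/5.

q = 2/5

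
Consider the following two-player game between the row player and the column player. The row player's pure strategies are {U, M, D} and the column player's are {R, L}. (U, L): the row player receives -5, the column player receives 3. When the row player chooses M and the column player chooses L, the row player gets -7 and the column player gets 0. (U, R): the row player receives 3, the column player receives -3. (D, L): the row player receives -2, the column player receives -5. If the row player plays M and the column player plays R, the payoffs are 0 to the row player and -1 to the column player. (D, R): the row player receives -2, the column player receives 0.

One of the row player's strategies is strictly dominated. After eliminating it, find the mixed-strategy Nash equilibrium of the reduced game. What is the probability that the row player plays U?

The row player's strategy M is strictly dominated by U: 3 > 0 and -5 > -7. Eliminate M.
The column player's indifference between R and L determines the row player's mixing probability p:
  the column player's payoff to R: p·(-3) + (1−p)·0 = -3p
  the column player's payoff to L: p·3 + (1−p)·(-5) = 8p - 5
  -3p = 8p - 5  ⇒  -11p = -5  ⇒  p = 5/11.

p = 5/11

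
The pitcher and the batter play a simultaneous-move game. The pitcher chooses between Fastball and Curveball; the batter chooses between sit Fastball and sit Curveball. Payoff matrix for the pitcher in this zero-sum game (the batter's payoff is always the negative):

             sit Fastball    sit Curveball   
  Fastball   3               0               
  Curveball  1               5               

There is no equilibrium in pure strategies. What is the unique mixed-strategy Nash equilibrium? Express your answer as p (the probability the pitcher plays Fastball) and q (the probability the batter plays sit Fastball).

Set the batter's expected payoff from sit Fastball equal to that from sit Curveball:
  the batter's expected payoff from sit Fastball: p·(-3) + (1−p)·(-1) = -2p - 1
  the batter's expected payoff from sit Curveball: p·0 + (1−p)·(-5) = 5p - 5
  -2p - 1 = 5p - 5  ⇒  -7p = -4  ⇒  p = 4/7.
The batter's mix must leave the pitcher indifferent between Fastball and Curveball.
  the pitcher's payoff to Fastball: q·3 + (1−q)·0 = 3q
  the pitcher's payoff to Curveball: q·1 + (1−q)·5 = -4q + 5
  3q = -4q + 5  ⇒  7q = 5  ⇒  q = 5/7.

p = 4/7, q = 5/7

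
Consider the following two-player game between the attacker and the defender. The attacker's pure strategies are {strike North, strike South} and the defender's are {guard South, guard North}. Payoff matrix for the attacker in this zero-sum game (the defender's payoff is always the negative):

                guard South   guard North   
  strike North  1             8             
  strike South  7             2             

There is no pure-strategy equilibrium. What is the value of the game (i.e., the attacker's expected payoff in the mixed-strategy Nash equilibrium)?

For the attacker to be willing to mix, the attacker must be indifferent between strike North and strike South, which pins down the defender's mix.
  the attacker's payoff to strike North: q·1 + (1−q)·8 = -7q + 8
  the attacker's payoff to strike South: q·7 + (1−q)·2 = 5q + 2
  -7q + 8 = 5q + 2  ⇒  -12q = -6  ⇒  q = 1/2.
The value is the attacker's expected payoff against this mix (using strike North): (1/2)·1 + (1/2)·8 = 9/2.

v = 9/2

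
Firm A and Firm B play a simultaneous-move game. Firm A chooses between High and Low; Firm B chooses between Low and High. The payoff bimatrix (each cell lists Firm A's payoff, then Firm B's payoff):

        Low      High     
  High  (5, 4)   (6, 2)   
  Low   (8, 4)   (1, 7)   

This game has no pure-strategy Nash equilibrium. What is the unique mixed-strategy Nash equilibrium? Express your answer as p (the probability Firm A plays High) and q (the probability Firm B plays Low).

p = 3/5, q = 5/8

In a mixed equilibrium Firm B is indifferent between Low and High; this condition fixes p.
  Firm B's payoff to Low: p·4 + (1−p)·4 = 4
  Firm B's payoff to High: p·2 + (1−p)·7 = -5p + 7
  4 = -5p + 7  ⇒  5p = 3  ⇒  p = 3/5.
Firm A's indifference between High and Low determines Firm B's mixing probability q:
  Firm A's payoff to High: q·5 + (1−q)·6 = -q + 6
  Firm A's payoff to Low: q·8 + (1−q)·1 = 7q + 1
  -q + 6 = 7q + 1  ⇒  -8q = -5  ⇒  q = 5/8.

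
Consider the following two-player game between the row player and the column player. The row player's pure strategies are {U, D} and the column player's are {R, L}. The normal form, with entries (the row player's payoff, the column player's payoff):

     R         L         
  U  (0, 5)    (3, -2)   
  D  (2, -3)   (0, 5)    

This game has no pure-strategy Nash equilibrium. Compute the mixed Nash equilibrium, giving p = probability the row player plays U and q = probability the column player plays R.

Set the column player's expected payoff from R equal to that from L:
  the column player's payoff to R: p·5 + (1−p)·(-3) = 8p - 3
  the column player's payoff to L: p·(-2) + (1−p)·5 = -7p + 5
  8p - 3 = -7p + 5  ⇒  15p = 8  ⇒  p = 8/15.
Set the row player's expected payoff from U equal to that from D:
  the row player's expected payoff from U: q·0 + (1−q)·3 = -3q + 3
  the row player's expected payoff from D: q·2 + (1−q)·0 = 2q
  -3q + 3 = 2q  ⇒  -5q = -3  ⇒  q = 3/5.

p = 8/15, q = 3/5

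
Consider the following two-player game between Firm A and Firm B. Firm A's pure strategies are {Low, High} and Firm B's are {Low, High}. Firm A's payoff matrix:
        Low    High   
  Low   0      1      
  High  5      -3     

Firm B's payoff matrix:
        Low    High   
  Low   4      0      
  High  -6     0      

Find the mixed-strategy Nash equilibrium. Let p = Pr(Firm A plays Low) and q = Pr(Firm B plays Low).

Firm A's mix must leave Firm B indifferent between Low and High.
  Firm B's payoff to Low: p·4 + (1−p)·(-6) = 10p - 6
  Firm B's payoff to High: p·0 + (1−p)·0 = 0
  10p - 6 = 0  ⇒  10p = 6  ⇒  p = 3/5.
Firm B's mix must leave Firm A indifferent between Low and High.
  Firm A's payoff to Low: q·0 + (1−q)·1 = -q + 1
  Firm A's payoff to High: q·5 + (1−q)·(-3) = 8q - 3
  -q + 1 = 8q - 3  ⇒  -9q = -4  ⇒  q = 4/9.

p = 3/5, q = 4/9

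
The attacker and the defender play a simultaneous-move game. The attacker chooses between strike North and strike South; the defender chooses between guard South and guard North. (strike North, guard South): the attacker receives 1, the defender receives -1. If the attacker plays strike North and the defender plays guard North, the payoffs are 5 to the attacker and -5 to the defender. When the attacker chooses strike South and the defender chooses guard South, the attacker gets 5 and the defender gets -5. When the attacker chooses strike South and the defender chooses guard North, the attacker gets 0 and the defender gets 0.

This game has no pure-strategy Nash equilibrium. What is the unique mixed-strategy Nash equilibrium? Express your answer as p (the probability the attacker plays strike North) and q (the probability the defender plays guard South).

p = 5/9, q = 5/9

In a mixed equilibrium the defender is indifferent between guard South and guard North; this condition fixes p.
  the defender's payoff from guard South: p·(-1) + (1−p)·(-5) = 4p - 5
  the defender's payoff from guard North: p·(-5) + (1−p)·0 = -5p
  4p - 5 = -5p  ⇒  9p = 5  ⇒  p = 5/9.
For the attacker to be willing to mix, the attacker must be indifferent between strike North and strike South, which pins down the defender's mix.
  the attacker's payoff from strike North: q·1 + (1−q)·5 = -4q + 5
  the attacker's payoff from strike South: q·5 + (1−q)·0 = 5q
  -4q + 5 = 5q  ⇒  -9q = -5  ⇒  q = 5/9.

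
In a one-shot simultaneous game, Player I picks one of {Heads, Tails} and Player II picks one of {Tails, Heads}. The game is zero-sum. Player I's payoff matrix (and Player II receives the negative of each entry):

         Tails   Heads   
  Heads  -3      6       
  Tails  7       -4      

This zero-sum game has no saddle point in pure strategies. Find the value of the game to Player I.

Set Player I's expected payoff from Heads equal to that from Tails:
  Player I's expected payoff from Heads: q·(-3) + (1−q)·6 = -9q + 6
  Player I's expected payoff from Tails: q·7 + (1−q)·(-4) = 11q - 4
  -9q + 6 = 11q - 4  ⇒  -20q = -10  ⇒  q = 1/2.
The value is Player I's expected payoff against this mix (using Heads): (1/2)·(-3) + (1/2)·6 = 3/2.

v = 3/2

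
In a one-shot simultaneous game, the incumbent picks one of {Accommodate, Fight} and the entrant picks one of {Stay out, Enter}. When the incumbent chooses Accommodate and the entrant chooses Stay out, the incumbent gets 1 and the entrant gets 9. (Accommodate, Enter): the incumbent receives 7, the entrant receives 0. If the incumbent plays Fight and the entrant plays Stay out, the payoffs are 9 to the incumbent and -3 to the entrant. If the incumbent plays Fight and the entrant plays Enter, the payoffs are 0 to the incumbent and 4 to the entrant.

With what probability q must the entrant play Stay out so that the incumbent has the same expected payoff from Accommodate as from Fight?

The entrant's mix must leave the incumbent indifferent between Accommodate and Fight.
  the incumbent's payoff to Accommodate: q·1 + (1−q)·7 = -6q + 7
  the incumbent's payoff to Fight: q·9 + (1−q)·0 = 9q
  -6q + 7 = 9q  ⇒  -15q = -7  ⇒  q = 7/15.

q = 7/15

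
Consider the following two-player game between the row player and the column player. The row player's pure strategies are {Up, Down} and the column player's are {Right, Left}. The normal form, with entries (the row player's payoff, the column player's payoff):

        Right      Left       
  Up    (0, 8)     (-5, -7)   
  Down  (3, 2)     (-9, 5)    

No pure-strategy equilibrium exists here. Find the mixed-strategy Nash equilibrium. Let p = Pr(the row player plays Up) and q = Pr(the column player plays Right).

The column player's indifference between Right and Left determines the row player's mixing probability p:
  the column player's payoff to Right: p·8 + (1−p)·2 = 6p + 2
  the column player's payoff to Left: p·(-7) + (1−p)·5 = -12p + 5
  6p + 2 = -12p + 5  ⇒  18p = 3  ⇒  p = 1/6.
In a mixed equilibrium the row player is indifferent between Up and Down; this condition fixes q.
  the row player's payoff to Up: q·0 + (1−q)·(-5) = 5q - 5
  the row player's payoff to Down: q·3 + (1−q)·(-9) = 12q - 9
  5q - 5 = 12q - 9  ⇒  -7q = -4  ⇒  q = 4/7.

p = 1/6, q = 4/7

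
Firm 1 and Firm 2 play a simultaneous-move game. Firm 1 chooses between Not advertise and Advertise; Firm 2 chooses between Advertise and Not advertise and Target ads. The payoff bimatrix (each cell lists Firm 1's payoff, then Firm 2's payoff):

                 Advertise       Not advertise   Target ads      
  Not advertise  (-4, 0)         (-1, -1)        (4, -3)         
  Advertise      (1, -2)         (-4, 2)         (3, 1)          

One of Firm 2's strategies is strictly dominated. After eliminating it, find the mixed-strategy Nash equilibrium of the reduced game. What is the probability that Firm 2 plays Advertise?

q = 3/8

Firm 2's strategy Target ads is strictly dominated by Not advertise: -1 > -3 and 2 > 1. Eliminate Target ads.
For Firm 1 to be willing to mix, Firm 1 must be indifferent between Not advertise and Advertise, which pins down Firm 2's mix.
  Firm 1's expected payoff from Not advertise: q·(-4) + (1−q)·(-1) = -3q - 1
  Firm 1's expected payoff from Advertise: q·1 + (1−q)·(-4) = 5q - 4
  -3q - 1 = 5q - 4  ⇒  -8q = -3  ⇒  q = 3/8.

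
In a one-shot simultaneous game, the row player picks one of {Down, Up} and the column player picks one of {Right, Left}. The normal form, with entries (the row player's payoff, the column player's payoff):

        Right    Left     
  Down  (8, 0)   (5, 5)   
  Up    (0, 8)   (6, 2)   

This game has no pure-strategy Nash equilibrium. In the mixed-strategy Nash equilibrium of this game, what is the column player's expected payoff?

40/11

For the column player to be willing to mix, the column player must be indifferent between Right and Left, which pins down the row player's mix.
  the column player's payoff to Right: p·0 + (1−p)·8 = -8p + 8
  the column player's payoff to Left: p·5 + (1−p)·2 = 3p + 2
  -8p + 8 = 3p + 2  ⇒  -11p = -6  ⇒  p = 6/11.
At equilibrium the column player is indifferent across columns, so the column player's payoff equals the payoff from Right: (6/11)·0 + (5/11)·8 = 40/11.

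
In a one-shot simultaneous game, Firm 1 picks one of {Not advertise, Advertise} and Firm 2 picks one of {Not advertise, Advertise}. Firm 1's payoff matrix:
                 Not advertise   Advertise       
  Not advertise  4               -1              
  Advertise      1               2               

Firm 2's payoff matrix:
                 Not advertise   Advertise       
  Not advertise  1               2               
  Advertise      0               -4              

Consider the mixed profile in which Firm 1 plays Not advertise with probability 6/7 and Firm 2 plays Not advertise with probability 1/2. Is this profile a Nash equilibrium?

No

Given Firm 1's mix p = 6/7, Firm 2's payoff from Not advertise is 6/7 but from Advertise is 8/7. Firm 2 strictly prefers Advertise, so Firm 2 would not mix.
So the proposed profile is not a Nash equilibrium.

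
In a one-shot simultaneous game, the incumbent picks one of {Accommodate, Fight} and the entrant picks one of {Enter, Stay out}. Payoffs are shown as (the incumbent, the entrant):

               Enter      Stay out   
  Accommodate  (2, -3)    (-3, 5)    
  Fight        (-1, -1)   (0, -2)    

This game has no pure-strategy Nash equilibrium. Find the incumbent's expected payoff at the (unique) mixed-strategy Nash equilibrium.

In a mixed equilibrium the incumbent is indifferent between Accommodate and Fight; this condition fixes q.
  the incumbent's expected payoff from Accommodate: q·2 + (1−q)·(-3) = 5q - 3
  the incumbent's expected payoff from Fight: q·(-1) + (1−q)·0 = -q
  5q - 3 = -q  ⇒  6q = 3  ⇒  q = 1/2.
At equilibrium the incumbent is indifferent across rows, so the incumbent's payoff equals the payoff from Accommodate: (1/2)·2 + (1/2)·(-3) = -1/2.

-1/2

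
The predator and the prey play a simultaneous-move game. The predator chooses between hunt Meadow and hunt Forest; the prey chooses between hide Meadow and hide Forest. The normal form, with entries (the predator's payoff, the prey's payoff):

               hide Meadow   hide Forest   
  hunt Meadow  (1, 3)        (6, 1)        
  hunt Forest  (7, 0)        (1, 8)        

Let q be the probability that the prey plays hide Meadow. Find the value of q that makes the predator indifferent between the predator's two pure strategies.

Set the predator's expected payoff from hunt Meadow equal to that from hunt Forest:
  the predator's payoff from hunt Meadow: q·1 + (1−q)·6 = -5q + 6
  the predator's payoff from hunt Forest: q·7 + (1−q)·1 = 6q + 1
  -5q + 6 = 6q + 1  ⇒  -11q = -5  ⇒  q = 5/11.

q = 5/11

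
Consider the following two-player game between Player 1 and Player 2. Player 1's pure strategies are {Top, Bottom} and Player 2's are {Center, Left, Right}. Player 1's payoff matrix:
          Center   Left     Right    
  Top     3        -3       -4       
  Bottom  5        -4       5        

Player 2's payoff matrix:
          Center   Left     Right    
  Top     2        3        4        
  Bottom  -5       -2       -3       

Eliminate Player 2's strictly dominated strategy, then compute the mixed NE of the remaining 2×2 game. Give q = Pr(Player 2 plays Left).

q = 9/10

Player 2's strategy Center is strictly dominated by Right: 4 > 2 and -3 > -5. Eliminate Center.
Player 2's mix must leave Player 1 indifferent between Top and Bottom.
  Player 1's payoff to Top: q·(-3) + (1−q)·(-4) = q - 4
  Player 1's payoff to Bottom: q·(-4) + (1−q)·5 = -9q + 5
  q - 4 = -9q + 5  ⇒  10q = 9  ⇒  q = 9/10.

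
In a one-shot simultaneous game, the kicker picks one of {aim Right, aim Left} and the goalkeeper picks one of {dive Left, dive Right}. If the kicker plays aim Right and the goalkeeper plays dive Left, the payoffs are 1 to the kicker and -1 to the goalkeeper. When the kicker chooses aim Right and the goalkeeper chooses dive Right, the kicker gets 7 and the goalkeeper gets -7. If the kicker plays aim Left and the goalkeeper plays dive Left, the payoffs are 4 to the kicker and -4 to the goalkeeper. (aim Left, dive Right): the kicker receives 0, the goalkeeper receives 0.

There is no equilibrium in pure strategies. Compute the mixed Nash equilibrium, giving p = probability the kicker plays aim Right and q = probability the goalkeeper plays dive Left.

p = 2/5, q = 7/10

The kicker's mix must leave the goalkeeper indifferent between dive Left and dive Right.
  the goalkeeper's payoff from dive Left: p·(-1) + (1−p)·(-4) = 3p - 4
  the goalkeeper's payoff from dive Right: p·(-7) + (1−p)·0 = -7p
  3p - 4 = -7p  ⇒  10p = 4  ⇒  p = 2/5.
In a mixed equilibrium the kicker is indifferent between aim Right and aim Left; this condition fixes q.
  the kicker's payoff to aim Right: q·1 + (1−q)·7 = -6q + 7
  the kicker's payoff to aim Left: q·4 + (1−q)·0 = 4q
  -6q + 7 = 4q  ⇒  -10q = -7  ⇒  q = 7/10.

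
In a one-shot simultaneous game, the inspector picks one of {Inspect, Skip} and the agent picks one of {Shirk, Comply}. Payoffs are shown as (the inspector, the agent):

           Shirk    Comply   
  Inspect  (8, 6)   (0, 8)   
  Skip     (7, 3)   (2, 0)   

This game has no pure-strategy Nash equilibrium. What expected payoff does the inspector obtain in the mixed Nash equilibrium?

The agent's mix must leave the inspector indifferent between Inspect and Skip.
  the inspector's payoff to Inspect: q·8 + (1−q)·0 = 8q
  the inspector's payoff to Skip: q·7 + (1−q)·2 = 5q + 2
  8q = 5q + 2  ⇒  3q = 2  ⇒  q = 2/3.
At equilibrium the inspector is indifferent across rows, so the inspector's payoff equals the payoff from Inspect: (2/3)·8 + (1/3)·0 = 16/3.

16/3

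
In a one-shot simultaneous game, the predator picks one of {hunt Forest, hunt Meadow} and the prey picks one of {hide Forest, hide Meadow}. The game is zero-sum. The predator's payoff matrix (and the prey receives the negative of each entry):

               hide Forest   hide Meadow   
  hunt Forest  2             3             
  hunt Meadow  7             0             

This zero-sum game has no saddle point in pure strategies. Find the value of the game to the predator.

The prey's mix must leave the predator indifferent between hunt Forest and hunt Meadow.
  the predator's payoff to hunt Forest: q·2 + (1−q)·3 = -q + 3
  the predator's payoff to hunt Meadow: q·7 + (1−q)·0 = 7q
  -q + 3 = 7q  ⇒  -8q = -3  ⇒  q = 3/8.
The value is the predator's expected payoff against this mix (using hunt Forest): (3/8)·2 + (5/8)·3 = 21/8.

v = 21/8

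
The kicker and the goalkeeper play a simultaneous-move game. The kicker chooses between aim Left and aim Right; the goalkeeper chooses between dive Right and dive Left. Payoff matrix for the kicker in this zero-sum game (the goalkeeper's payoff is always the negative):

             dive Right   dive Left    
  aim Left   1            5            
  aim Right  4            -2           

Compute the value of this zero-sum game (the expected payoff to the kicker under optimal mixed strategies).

In a mixed equilibrium the kicker is indifferent between aim Left and aim Right; this condition fixes q.
  the kicker's payoff from aim Left: q·1 + (1−q)·5 = -4q + 5
  the kicker's payoff from aim Right: q·4 + (1−q)·(-2) = 6q - 2
  -4q + 5 = 6q - 2  ⇒  -10q = -7  ⇒  q = 7/10.
The value is the kicker's expected payoff against this mix (using aim Left): (7/10)·1 + (3/10)·5 = 11/5.

v = 11/5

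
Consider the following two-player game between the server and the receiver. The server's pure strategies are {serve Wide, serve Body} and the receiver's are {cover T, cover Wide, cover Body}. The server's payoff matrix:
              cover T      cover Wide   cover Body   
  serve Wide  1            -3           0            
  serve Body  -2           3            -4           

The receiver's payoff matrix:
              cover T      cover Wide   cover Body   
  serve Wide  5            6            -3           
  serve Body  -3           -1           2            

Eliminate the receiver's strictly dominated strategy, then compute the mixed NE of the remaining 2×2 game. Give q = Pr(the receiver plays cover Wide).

q = 2/5

The receiver's strategy cover T is strictly dominated by cover Wide: 6 > 5 and -1 > -3. Eliminate cover T.
The receiver's mix must leave the server indifferent between serve Wide and serve Body.
  the server's payoff to serve Wide: q·(-3) + (1−q)·0 = -3q
  the server's payoff to serve Body: q·3 + (1−q)·(-4) = 7q - 4
  -3q = 7q - 4  ⇒  -10q = -4  ⇒  q = 2/5.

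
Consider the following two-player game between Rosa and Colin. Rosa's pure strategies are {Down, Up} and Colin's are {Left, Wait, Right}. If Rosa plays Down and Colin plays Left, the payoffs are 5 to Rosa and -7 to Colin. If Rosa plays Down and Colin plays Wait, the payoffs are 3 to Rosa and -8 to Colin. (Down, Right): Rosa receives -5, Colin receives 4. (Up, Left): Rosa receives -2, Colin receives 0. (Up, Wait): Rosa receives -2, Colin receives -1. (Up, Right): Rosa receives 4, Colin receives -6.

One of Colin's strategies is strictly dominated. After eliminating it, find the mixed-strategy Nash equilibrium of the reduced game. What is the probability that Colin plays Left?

q = 9/16

Colin's strategy Wait is strictly dominated by Left: -7 > -8 and 0 > -1. Eliminate Wait.
Colin's mix must leave Rosa indifferent between Down and Up.
  Rosa's payoff to Down: q·5 + (1−q)·(-5) = 10q - 5
  Rosa's payoff to Up: q·(-2) + (1−q)·4 = -6q + 4
  10q - 5 = -6q + 4  ⇒  16q = 9  ⇒  q = 9/16.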